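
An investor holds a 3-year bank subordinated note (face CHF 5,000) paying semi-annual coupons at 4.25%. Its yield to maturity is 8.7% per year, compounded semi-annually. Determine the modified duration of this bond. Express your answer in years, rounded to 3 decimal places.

2.718 years

Periodic yield y = 0.0435. First find Macaulay duration:
  t   CF        PV=CF/(1+0.0435)^t    t·PV
  1       106.25       101.8208       101.8208
  2       106.25        97.5762       195.1525
  3       106.25        93.5086       280.5258
  4       106.25        89.6105       358.4422
  5       106.25        85.8750       429.3749
  6     5,106.25     3,955.0079    23,730.0473
  Σ                  4,423.3990    25,095.3635
P = 4,423.3990; Macaulay duration = 25,095.3635 / 4,423.3990 = 5.67332 half-year periods = 2.83666 years.
Modified duration = D_Mac / (1 + y) = 2.83666 / 1.0435 = 2.71841 years.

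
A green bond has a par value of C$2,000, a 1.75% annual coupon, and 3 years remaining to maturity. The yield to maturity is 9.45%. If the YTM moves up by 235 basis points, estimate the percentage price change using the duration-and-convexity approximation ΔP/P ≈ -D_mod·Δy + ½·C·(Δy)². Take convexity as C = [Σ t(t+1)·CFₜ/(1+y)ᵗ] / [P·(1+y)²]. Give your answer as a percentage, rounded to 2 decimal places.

-6.05%

With y = 0.0945:
  t   CF        PV=CF/(1+0.0945)^t    t·PV        t(t+1)·PV
  1        35.00        31.9781        31.9781          63.9561
  2        35.00        29.2171        58.4341         175.3024
  3     2,035.00     1,552.0908     4,656.2723      18,625.0892
  Σ                  1,613.2859     4,746.6845      18,864.3477
P = 1,613.2859; D_Mac = 2.94225 yrs; D_mod = 2.68821 yrs; C = 9.76110.
Duration effect: -2.68821 × (+0.0235) = -0.063173
Convexity effect: 0.5 × 9.76110 × (0.0235)² = +0.0026953
ΔP/P ≈ -0.063173 + 0.0026953 = -0.060478 = -6.0478%.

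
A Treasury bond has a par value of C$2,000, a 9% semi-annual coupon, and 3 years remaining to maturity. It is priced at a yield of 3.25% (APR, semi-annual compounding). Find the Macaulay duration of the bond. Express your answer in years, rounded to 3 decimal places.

2.720 years

Periodic yield y = 0.01625. Discount each cash flow and weight by its period:
  t   CF        PV=CF/(1+0.01625)^t    t·PV
  1        90.00        88.5609        88.5609
  2        90.00        87.1448       174.2896
  3        90.00        85.7513       257.2540
  4        90.00        84.3801       337.5206
  5        90.00        83.0309       415.1545
  6     2,090.00     1,897.3303    11,383.9816
  Σ                  2,326.1983    12,656.7611
Price P = Σ PV = 2,326.1983.
Macaulay duration = Σ(t·PV) / P = 12,656.7611 / 2,326.1983 = 5.44096 half-year periods.
In years: 5.44096 / 2 = 2.72048 years.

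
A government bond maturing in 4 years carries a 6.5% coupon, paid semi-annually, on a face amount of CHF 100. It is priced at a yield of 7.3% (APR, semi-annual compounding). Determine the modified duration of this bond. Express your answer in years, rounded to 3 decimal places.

3.453 years

Periodic yield y = 0.0365. First find Macaulay duration:
  t   CF        PV=CF/(1+0.0365)^t    t·PV
  1         3.25         3.1356         3.1356
  2         3.25         3.0251         6.0503
  3         3.25         2.9186         8.7558
  4         3.25         2.8158        11.2633
  5         3.25         2.7167        13.5833
  6         3.25         2.6210        15.7260
  7         3.25         2.5287        17.7009
  8       103.25        77.5061       620.0484
  Σ                     97.2675       696.2637
P = 97.2675; Macaulay duration = 696.2637 / 97.2675 = 7.15823 half-year periods = 3.57912 years.
Modified duration = D_Mac / (1 + y) = 3.57912 / 1.0365 = 3.45308 years.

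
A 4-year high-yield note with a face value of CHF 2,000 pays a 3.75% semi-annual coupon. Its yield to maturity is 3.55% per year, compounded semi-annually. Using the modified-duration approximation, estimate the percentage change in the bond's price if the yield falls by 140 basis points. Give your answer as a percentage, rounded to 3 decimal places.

Periodic yield y = 0.01775. Modified duration first:
  t   CF        PV=CF/(1+0.01775)^t    t·PV
  1        37.50        36.8460        36.8460
  2        37.50        36.2034        72.4067
  3        37.50        35.5720       106.7159
  4        37.50        34.9516       139.8063
  5        37.50        34.3420       171.7101
  6        37.50        33.7431       202.4584
  7        37.50        33.1546       232.0820
  8     2,037.50     1,769.9815    14,159.8521
  Σ                  2,014.7941    15,121.8775
P = 2,014.7941; D_Mac = 7.50542 half-year periods = 3.75271 yrs; D_mod = 3.75271/(1+0.01775) = 3.68726 yrs.
ΔP/P ≈ -D_mod · Δy = -3.68726 × (-0.014) = +0.051622 = +5.1622%.

+5.162%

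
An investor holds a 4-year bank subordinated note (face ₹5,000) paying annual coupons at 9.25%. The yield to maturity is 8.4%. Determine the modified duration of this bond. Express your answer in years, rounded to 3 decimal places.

3.254 years

Periodic yield y = 0.084. First find Macaulay duration:
  t   CF        PV=CF/(1+0.084)^t    t·PV
  1       462.50       426.6605       426.6605
  2       462.50       393.5983       787.1965
  3       462.50       363.0980     1,089.2941
  4     5,462.50     3,956.1643    15,824.6573
  Σ                  5,139.5211    18,127.8084
P = 5,139.5211; Macaulay duration = 18,127.8084 / 5,139.5211 = 3.52714 years.
Modified duration = D_Mac / (1 + y) = 3.52714 / 1.084 = 3.25382 years.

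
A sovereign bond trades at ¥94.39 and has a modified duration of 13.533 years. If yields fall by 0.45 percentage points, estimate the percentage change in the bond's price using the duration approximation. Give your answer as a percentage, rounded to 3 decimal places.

Duration approximation: ΔP/P ≈ -D_mod · Δy = -13.533 × (-0.0045) = +0.0608985.
As a percentage: +6.08985%.

+6.090%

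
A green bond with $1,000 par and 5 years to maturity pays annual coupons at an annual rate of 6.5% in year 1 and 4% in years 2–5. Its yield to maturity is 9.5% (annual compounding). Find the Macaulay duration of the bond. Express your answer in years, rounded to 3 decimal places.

Periodic yield y = 0.095. Discount each cash flow and weight by its year:
  t   CF        PV=CF/(1+0.095)^t    t·PV
  1        65.00        59.3607        59.3607
  2        40.00        33.3604        66.7209
  3        40.00        30.4662        91.3985
  4        40.00        27.8230       111.2919
  5     1,040.00       660.6368     3,303.1839
  Σ                    811.6471     3,631.9558
Price P = Σ PV = 811.6471.
Macaulay duration = Σ(t·PV) / P = 3,631.9558 / 811.6471 = 4.47480 years.

4.475 years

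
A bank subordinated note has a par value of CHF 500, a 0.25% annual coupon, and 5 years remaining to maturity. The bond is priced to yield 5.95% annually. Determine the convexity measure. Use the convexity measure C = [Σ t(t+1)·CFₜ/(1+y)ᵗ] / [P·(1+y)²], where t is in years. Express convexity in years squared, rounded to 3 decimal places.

26.517

With y = 0.0595:
  t   CF        PV=CF/(1+0.0595)^t    t·PV        t(t+1)·PV
  1         1.25         1.1798         1.1798           2.3596
  2         1.25         1.1135         2.2271           6.6813
  3         1.25         1.0510         3.1530          12.6121
  4         1.25         0.9920         3.9679          19.8397
  5       501.25       375.4478     1,877.2391      11,263.4344
  Σ                    379.7842     1,887.7669      11,304.9272
P = 379.7842.
Convexity = Σ t(t+1)·PV / [P·(1+y)²] = 11,304.9272 / (379.7842 × 1.122540) = 26.51728.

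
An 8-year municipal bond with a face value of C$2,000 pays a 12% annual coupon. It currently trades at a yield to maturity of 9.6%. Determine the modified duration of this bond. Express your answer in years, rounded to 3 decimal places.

5.213 years

Periodic yield y = 0.096. First find Macaulay duration:
  t   CF        PV=CF/(1+0.096)^t    t·PV
  1       240.00       218.9781       218.9781
  2       240.00       199.7975       399.5951
  3       240.00       182.2970       546.8911
  4       240.00       166.3294       665.3176
  5       240.00       151.7604       758.8020
  6       240.00       138.4675       830.8051
  7       240.00       126.3390       884.3729
  8     2,240.00     1,075.8794     8,607.0351
  Σ                  2,259.8484    12,911.7969
P = 2,259.8484; Macaulay duration = 12,911.7969 / 2,259.8484 = 5.71357 years.
Modified duration = D_Mac / (1 + y) = 5.71357 / 1.096 = 5.21311 years.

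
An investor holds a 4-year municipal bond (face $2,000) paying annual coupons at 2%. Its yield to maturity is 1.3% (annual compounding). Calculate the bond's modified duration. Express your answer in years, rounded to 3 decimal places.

3.836 years

Periodic yield y = 0.013. First find Macaulay duration:
  t   CF        PV=CF/(1+0.013)^t    t·PV
  1        40.00        39.4867        39.4867
  2        40.00        38.9799        77.9599
  3        40.00        38.4797       115.4391
  4     2,040.00     1,937.2800     7,749.1198
  Σ                  2,054.2263     7,982.0055
P = 2,054.2263; Macaulay duration = 7,982.0055 / 2,054.2263 = 3.88565 years.
Modified duration = D_Mac / (1 + y) = 3.88565 / 1.013 = 3.83579 years.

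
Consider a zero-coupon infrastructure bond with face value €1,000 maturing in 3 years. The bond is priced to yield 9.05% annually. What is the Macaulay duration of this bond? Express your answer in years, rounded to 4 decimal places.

A zero-coupon bond has a single cash flow at maturity, so its Macaulay duration equals its maturity: 3 years.

3.0000 years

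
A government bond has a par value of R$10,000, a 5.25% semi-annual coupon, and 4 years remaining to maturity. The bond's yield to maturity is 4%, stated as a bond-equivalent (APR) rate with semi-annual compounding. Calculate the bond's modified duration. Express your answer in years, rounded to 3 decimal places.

3.597 years

Periodic yield y = 0.02. First find Macaulay duration:
  t   CF        PV=CF/(1+0.02)^t    t·PV
  1       262.50       257.3529       257.3529
  2       262.50       252.3068       504.6136
  3       262.50       247.3596       742.0788
  4       262.50       242.5094       970.0377
  5       262.50       237.7543     1,188.7717
  6       262.50       233.0925     1,398.5549
  7       262.50       228.5220     1,599.6543
  8    10,262.50     8,758.9449    70,071.5595
  Σ                 10,457.8426    76,732.6235
P = 10,457.8426; Macaulay duration = 76,732.6235 / 10,457.8426 = 7.33733 half-year periods = 3.66866 years.
Modified duration = D_Mac / (1 + y) = 3.66866 / 1.02 = 3.59673 years.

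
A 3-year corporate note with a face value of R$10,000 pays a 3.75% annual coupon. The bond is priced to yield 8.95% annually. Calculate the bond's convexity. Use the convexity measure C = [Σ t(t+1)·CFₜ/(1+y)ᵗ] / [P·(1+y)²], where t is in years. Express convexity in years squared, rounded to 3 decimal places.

9.592

With y = 0.0895:
  t   CF        PV=CF/(1+0.0895)^t    t·PV        t(t+1)·PV
  1       375.00       344.1946       344.1946         688.3892
  2       375.00       315.9198       631.8395       1,895.5186
  3    10,375.00     8,022.4386    24,067.3158      96,269.2631
  Σ                  8,682.5529    25,043.3499      98,853.1709
P = 8,682.5529.
Convexity = Σ t(t+1)·PV / [P·(1+y)²] = 98,853.1709 / (8,682.5529 × 1.187010) = 9.59155.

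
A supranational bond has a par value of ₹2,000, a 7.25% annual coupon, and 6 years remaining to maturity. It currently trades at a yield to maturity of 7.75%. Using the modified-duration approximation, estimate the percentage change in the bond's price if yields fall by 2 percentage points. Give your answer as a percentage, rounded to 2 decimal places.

+9.39%

Periodic yield y = 0.0775. Modified duration first:
  t   CF        PV=CF/(1+0.0775)^t    t·PV
  1       145.00       134.5708       134.5708
  2       145.00       124.8917       249.7833
  3       145.00       115.9087       347.7262
  4       145.00       107.5719       430.2876
  5       145.00        99.8347       499.1736
  6     2,145.00     1,370.6407     8,223.8442
  Σ                  1,953.4185     9,885.3857
P = 1,953.4185; D_Mac = 5.06056 yrs; D_mod = 5.06056/(1+0.0775) = 4.69657 yrs.
ΔP/P ≈ -D_mod · Δy = -4.69657 × (-0.02) = +0.093931 = +9.3931%.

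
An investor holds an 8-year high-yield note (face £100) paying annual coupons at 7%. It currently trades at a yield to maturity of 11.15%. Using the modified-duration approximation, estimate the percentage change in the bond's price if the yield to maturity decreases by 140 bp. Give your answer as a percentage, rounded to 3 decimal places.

+7.757%

Periodic yield y = 0.1115. Modified duration first:
  t   CF        PV=CF/(1+0.1115)^t    t·PV
  1         7.00         6.2978         6.2978
  2         7.00         5.6660        11.3321
  3         7.00         5.0976        15.2929
  4         7.00         4.5863        18.3451
  5         7.00         4.1262        20.6310
  6         7.00         3.7123        22.2737
  7         7.00         3.3399        23.3792
  8       107.00        45.9312       367.4498
  Σ                     78.7574       485.0016
P = 78.7574; D_Mac = 6.15818 yrs; D_mod = 6.15818/(1+0.1115) = 5.54042 yrs.
ΔP/P ≈ -D_mod · Δy = -5.54042 × (-0.014) = +0.077566 = +7.7566%.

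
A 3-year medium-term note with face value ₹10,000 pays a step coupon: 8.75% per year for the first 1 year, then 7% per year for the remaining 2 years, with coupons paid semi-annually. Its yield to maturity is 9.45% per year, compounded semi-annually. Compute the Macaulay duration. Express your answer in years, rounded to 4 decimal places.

Periodic yield y = 0.04725. Discount each cash flow and weight by its period:
  t   CF        PV=CF/(1+0.04725)^t    t·PV
  1       437.50       417.7608       417.7608
  2       437.50       398.9122       797.8244
  3       350.00       304.7312       914.1936
  4       350.00       290.9823     1,163.9292
  5       350.00       277.8537     1,389.2685
  6    10,350.00     7,845.8163    47,074.8978
  Σ                  9,536.0565    51,757.8744
Price P = Σ PV = 9,536.0565.
Macaulay duration = Σ(t·PV) / P = 51,757.8744 / 9,536.0565 = 5.42760 half-year periods.
In years: 5.42760 / 2 = 2.71380 years.

2.7138 years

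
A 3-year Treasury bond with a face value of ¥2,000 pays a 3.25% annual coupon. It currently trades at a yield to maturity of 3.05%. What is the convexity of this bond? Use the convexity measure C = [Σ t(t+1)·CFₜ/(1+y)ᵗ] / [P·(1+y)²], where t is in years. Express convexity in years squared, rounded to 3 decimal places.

With y = 0.0305:
  t   CF        PV=CF/(1+0.0305)^t    t·PV        t(t+1)·PV
  1        65.00        63.0762        63.0762         126.1524
  2        65.00        61.2093       122.4186         367.2558
  3     2,065.00     1,887.0181     5,661.0543      22,644.2173
  Σ                  2,011.3036     5,846.5491      23,137.6254
P = 2,011.3036.
Convexity = Σ t(t+1)·PV / [P·(1+y)²] = 23,137.6254 / (2,011.3036 × 1.061930) = 10.83291.

10.833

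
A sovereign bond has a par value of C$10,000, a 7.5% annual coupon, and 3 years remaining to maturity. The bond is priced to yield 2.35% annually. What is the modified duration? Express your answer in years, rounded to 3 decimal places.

Periodic yield y = 0.0235. First find Macaulay duration:
  t   CF        PV=CF/(1+0.0235)^t    t·PV
  1       750.00       732.7797       732.7797
  2       750.00       715.9547     1,431.9095
  3    10,750.00    10,026.3976    30,079.1928
  Σ                 11,475.1320    32,243.8820
P = 11,475.1320; Macaulay duration = 32,243.8820 / 11,475.1320 = 2.80989 years.
Modified duration = D_Mac / (1 + y) = 2.80989 / 1.0235 = 2.74538 years.

2.745 years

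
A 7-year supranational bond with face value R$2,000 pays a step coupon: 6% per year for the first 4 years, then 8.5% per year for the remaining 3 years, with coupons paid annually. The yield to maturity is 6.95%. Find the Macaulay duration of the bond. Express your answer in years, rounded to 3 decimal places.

Periodic yield y = 0.0695. Discount each cash flow and weight by its year:
  t   CF        PV=CF/(1+0.0695)^t    t·PV
  1       120.00       112.2020       112.2020
  2       120.00       104.9107       209.8213
  3       120.00        98.0932       294.2796
  4       120.00        91.7187       366.8750
  5       170.00       121.4912       607.4562
  6       170.00       113.5963       681.5778
  7     2,170.00     1,355.7956     9,490.5690
  Σ                  1,997.8077    11,762.7809
Price P = Σ PV = 1,997.8077.
Macaulay duration = Σ(t·PV) / P = 11,762.7809 / 1,997.8077 = 5.88784 years.

5.888 years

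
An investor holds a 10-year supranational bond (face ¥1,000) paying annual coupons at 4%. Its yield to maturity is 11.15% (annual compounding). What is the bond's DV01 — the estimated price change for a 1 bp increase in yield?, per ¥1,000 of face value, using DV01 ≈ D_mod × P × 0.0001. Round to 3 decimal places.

Periodic yield y = 0.1115.
  t   CF        PV=CF/(1+0.1115)^t    t·PV
  1        40.00        35.9874        35.9874
  2        40.00        32.3773        64.7547
  3        40.00        29.1294        87.3882
  4        40.00        26.2073       104.8292
  5        40.00        23.5783       117.8915
  6        40.00        21.2131       127.2783
  7        40.00        19.0851       133.5955
  8        40.00        17.1706       137.3644
  9        40.00        15.4481       139.0328
  10    1,040.00       361.3588     3,613.5883
  Σ                    581.5553     4,561.7103
P = 581.5553; D_Mac = 7.84398 yrs; D_mod = 7.05711 yrs.
DV01 ≈ 7.05711 × 581.5553 × 0.0001 = 0.410410.

¥0.410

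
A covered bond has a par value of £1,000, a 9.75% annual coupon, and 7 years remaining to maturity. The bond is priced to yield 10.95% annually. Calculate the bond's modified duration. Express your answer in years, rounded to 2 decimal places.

4.81 years

Periodic yield y = 0.1095. First find Macaulay duration:
  t   CF        PV=CF/(1+0.1095)^t    t·PV
  1        97.50        87.8774        87.8774
  2        97.50        79.2045       158.4091
  3        97.50        71.3876       214.1628
  4        97.50        64.3421       257.3685
  5        97.50        57.9920       289.9600
  6        97.50        52.2686       313.6115
  7     1,097.50       530.2899     3,712.0295
  Σ                    943.3622     5,033.4188
P = 943.3622; Macaulay duration = 5,033.4188 / 943.3622 = 5.33562 years.
Modified duration = D_Mac / (1 + y) = 5.33562 / 1.1095 = 4.80903 years.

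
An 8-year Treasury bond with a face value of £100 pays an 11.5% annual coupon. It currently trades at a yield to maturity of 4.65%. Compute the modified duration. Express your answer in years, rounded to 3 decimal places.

5.786 years

Periodic yield y = 0.0465. First find Macaulay duration:
  t   CF        PV=CF/(1+0.0465)^t    t·PV
  1        11.50        10.9890        10.9890
  2        11.50        10.5007        21.0015
  3        11.50        10.0341        30.1024
  4        11.50         9.5883        38.3531
  5        11.50         9.1622        45.8112
  6        11.50         8.7551        52.5308
  7        11.50         8.3661        58.5627
  8       111.50        77.5106       620.0847
  Σ                    144.9062       877.4354
P = 144.9062; Macaulay duration = 877.4354 / 144.9062 = 6.05519 years.
Modified duration = D_Mac / (1 + y) = 6.05519 / 1.0465 = 5.78614 years.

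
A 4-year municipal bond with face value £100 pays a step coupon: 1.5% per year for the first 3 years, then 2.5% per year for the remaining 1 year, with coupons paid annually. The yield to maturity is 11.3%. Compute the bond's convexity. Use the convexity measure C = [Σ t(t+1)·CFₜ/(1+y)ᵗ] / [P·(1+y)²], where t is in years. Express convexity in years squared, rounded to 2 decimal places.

With y = 0.113:
  t   CF        PV=CF/(1+0.113)^t    t·PV        t(t+1)·PV
  1         1.50         1.3477         1.3477           2.6954
  2         1.50         1.2109         2.4218           7.2653
  3         1.50         1.0879         3.2638          13.0553
  4       102.50        66.7949       267.1795       1,335.8977
  Σ                     70.4414       274.2128       1,358.9137
P = 70.4414.
Convexity = Σ t(t+1)·PV / [P·(1+y)²] = 1,358.9137 / (70.4414 × 1.238769) = 15.57304.

15.57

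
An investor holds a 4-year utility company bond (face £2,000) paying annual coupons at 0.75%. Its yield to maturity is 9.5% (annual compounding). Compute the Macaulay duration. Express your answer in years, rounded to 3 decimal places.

Periodic yield y = 0.095. Discount each cash flow and weight by its year:
  t   CF        PV=CF/(1+0.095)^t    t·PV
  1        15.00        13.6986        13.6986
  2        15.00        12.5102        25.0203
  3        15.00        11.4248        34.2744
  4     2,015.00     1,401.5822     5,606.3288
  Σ                  1,439.2158     5,679.3222
Price P = Σ PV = 1,439.2158.
Macaulay duration = Σ(t·PV) / P = 5,679.3222 / 1,439.2158 = 3.94612 years.

3.946 years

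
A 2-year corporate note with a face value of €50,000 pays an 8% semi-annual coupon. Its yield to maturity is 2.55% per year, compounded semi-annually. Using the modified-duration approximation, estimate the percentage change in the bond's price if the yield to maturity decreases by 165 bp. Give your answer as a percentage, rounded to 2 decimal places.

+3.09%

Periodic yield y = 0.01275. Modified duration first:
  t   CF        PV=CF/(1+0.01275)^t    t·PV
  1     2,000.00     1,974.8210     1,974.8210
  2     2,000.00     1,949.9591     3,899.9181
  3     2,000.00     1,925.4101     5,776.2302
  4    52,000.00    49,430.4241   197,721.6962
  Σ                 55,280.6142   209,372.6656
P = 55,280.6142; D_Mac = 3.78745 half-year periods = 1.89373 yrs; D_mod = 1.89373/(1+0.01275) = 1.86988 yrs.
ΔP/P ≈ -D_mod · Δy = -1.86988 × (-0.0165) = +0.030853 = +3.0853%.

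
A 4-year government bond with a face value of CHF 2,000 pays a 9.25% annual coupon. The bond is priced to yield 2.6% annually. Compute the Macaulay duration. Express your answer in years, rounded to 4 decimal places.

3.5744 years

Periodic yield y = 0.026. Discount each cash flow and weight by its year:
  t   CF        PV=CF/(1+0.026)^t    t·PV
  1       185.00       180.3119       180.3119
  2       185.00       175.7426       351.4852
  3       185.00       171.2891       513.8672
  4     2,185.00     1,971.7961     7,887.1843
  Σ                  2,499.1396     8,932.8486
Price P = Σ PV = 2,499.1396.
Macaulay duration = Σ(t·PV) / P = 8,932.8486 / 2,499.1396 = 3.57437 years.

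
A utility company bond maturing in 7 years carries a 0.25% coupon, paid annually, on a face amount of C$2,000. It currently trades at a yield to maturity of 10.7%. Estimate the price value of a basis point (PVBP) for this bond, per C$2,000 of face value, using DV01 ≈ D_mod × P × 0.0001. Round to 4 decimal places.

C$0.6285

Periodic yield y = 0.107.
  t   CF        PV=CF/(1+0.107)^t    t·PV
  1         5.00         4.5167         4.5167
  2         5.00         4.0801         8.1603
  3         5.00         3.6858        11.0573
  4         5.00         3.3295        13.3180
  5         5.00         3.0077        15.0384
  6         5.00         2.7170        16.3018
  7     2,005.00       984.1947     6,889.3630
  Σ                  1,005.5315     6,957.7555
P = 1,005.5315; D_Mac = 6.91948 yrs; D_mod = 6.25066 yrs.
DV01 ≈ 6.25066 × 1,005.5315 × 0.0001 = 0.628524.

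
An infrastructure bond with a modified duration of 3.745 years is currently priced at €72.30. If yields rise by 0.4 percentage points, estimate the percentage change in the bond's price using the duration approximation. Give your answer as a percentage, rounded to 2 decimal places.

-1.50%

Duration approximation: ΔP/P ≈ -D_mod · Δy = -3.745 × (+0.004) = -0.014980.
As a percentage: -1.4980%.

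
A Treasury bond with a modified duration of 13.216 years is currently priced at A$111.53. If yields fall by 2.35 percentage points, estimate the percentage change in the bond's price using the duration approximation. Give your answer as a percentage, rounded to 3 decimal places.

Duration approximation: ΔP/P ≈ -D_mod · Δy = -13.216 × (-0.0235) = +0.310576.
As a percentage: +31.0576%.

+31.058%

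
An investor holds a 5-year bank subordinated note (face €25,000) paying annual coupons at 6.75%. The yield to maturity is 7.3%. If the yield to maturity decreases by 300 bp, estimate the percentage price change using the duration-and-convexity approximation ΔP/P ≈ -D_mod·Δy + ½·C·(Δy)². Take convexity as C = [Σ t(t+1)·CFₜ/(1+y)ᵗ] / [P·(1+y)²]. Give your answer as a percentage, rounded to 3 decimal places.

With y = 0.073:
  t   CF        PV=CF/(1+0.073)^t    t·PV        t(t+1)·PV
  1     1,687.50     1,572.6934     1,572.6934       3,145.3868
  2     1,687.50     1,465.6975     2,931.3949       8,794.1848
  3     1,687.50     1,365.9809     4,097.9426      16,391.7704
  4     1,687.50     1,273.0483     5,092.1933      25,460.9667
  5    26,687.50    18,763.3026    93,816.5130     562,899.0779
  Σ                 24,440.7226   107,510.7372     616,691.3866
P = 24,440.7226; D_Mac = 4.39884 yrs; D_mod = 4.09957 yrs; C = 21.91565.
Duration effect: -4.09957 × (-0.03) = +0.122987
Convexity effect: 0.5 × 21.91565 × (-0.03)² = +0.0098620
ΔP/P ≈ +0.122987 + 0.0098620 = +0.132849 = +13.2849%.

+13.285%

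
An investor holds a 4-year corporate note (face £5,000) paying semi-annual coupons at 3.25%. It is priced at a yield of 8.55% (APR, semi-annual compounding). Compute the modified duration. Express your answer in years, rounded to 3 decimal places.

3.602 years

Periodic yield y = 0.04275. First find Macaulay duration:
  t   CF        PV=CF/(1+0.04275)^t    t·PV
  1        81.25        77.9190        77.9190
  2        81.25        74.7245       149.4490
  3        81.25        71.6610       214.9830
  4        81.25        68.7231       274.8923
  5        81.25        65.9056       329.5280
  6        81.25        63.2037       379.2219
  7        81.25        60.6125       424.2873
  8     5,081.25     3,635.2056    29,081.6445
  Σ                  4,117.9548    30,931.9250
P = 4,117.9548; Macaulay duration = 30,931.9250 / 4,117.9548 = 7.51148 half-year periods = 3.75574 years.
Modified duration = D_Mac / (1 + y) = 3.75574 / 1.04275 = 3.60176 years.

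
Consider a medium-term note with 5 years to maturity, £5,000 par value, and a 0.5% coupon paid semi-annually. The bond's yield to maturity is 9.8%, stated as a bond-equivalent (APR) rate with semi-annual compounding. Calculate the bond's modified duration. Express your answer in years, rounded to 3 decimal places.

4.696 years

Periodic yield y = 0.049. First find Macaulay duration:
  t   CF        PV=CF/(1+0.049)^t    t·PV
  1        12.50        11.9161        11.9161
  2        12.50        11.3595        22.7190
  3        12.50        10.8289        32.4866
  4        12.50        10.3231        41.2922
  5        12.50         9.8408        49.2042
  6        12.50         9.3812        56.2870
  7        12.50         8.9430        62.6008
  8        12.50         8.5252        68.2018
  9        12.50         8.1270        73.1431
  10    5,012.50     3,106.7013    31,067.0133
  Σ                  3,195.9461    31,484.8642
P = 3,195.9461; Macaulay duration = 31,484.8642 / 3,195.9461 = 9.85150 half-year periods = 4.92575 years.
Modified duration = D_Mac / (1 + y) = 4.92575 / 1.049 = 4.69566 years.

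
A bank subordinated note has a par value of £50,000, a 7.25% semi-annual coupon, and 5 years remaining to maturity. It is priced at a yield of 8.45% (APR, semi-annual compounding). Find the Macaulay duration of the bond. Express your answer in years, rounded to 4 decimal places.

4.2607 years

Periodic yield y = 0.04225. Discount each cash flow and weight by its period:
  t   CF        PV=CF/(1+0.04225)^t    t·PV
  1     1,812.50     1,739.0261     1,739.0261
  2     1,812.50     1,668.5307     3,337.0614
  3     1,812.50     1,600.8930     4,802.6790
  4     1,812.50     1,535.9971     6,143.9885
  5     1,812.50     1,473.7319     7,368.6597
  6     1,812.50     1,413.9908     8,483.9450
  7     1,812.50     1,356.6715     9,496.7002
  8     1,812.50     1,301.6757    10,413.4053
  9     1,812.50     1,248.9092    11,240.1832
  10   51,812.50    34,254.3326   342,543.3257
  Σ                 47,593.7587   405,568.9741
Price P = Σ PV = 47,593.7587.
Macaulay duration = Σ(t·PV) / P = 405,568.9741 / 47,593.7587 = 8.52147 half-year periods.
In years: 8.52147 / 2 = 4.26074 years.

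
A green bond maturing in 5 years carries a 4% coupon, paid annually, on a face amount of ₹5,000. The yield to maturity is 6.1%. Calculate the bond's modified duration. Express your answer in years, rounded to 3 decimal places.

Periodic yield y = 0.061. First find Macaulay duration:
  t   CF        PV=CF/(1+0.061)^t    t·PV
  1       200.00       188.5014       188.5014
  2       200.00       177.6639       355.3278
  3       200.00       167.4495       502.3485
  4       200.00       157.8223       631.2893
  5     5,200.00     3,867.4653    19,337.3264
  Σ                  4,558.9024    21,014.7935
P = 4,558.9024; Macaulay duration = 21,014.7935 / 4,558.9024 = 4.60962 years.
Modified duration = D_Mac / (1 + y) = 4.60962 / 1.061 = 4.34460 years.

4.345 years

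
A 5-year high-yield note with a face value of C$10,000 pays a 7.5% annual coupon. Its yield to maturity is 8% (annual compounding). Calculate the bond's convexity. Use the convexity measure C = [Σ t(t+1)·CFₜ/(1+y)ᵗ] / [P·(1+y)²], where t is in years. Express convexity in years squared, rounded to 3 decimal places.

21.249

With y = 0.08:
  t   CF        PV=CF/(1+0.08)^t    t·PV        t(t+1)·PV
  1       750.00       694.4444       694.4444       1,388.8889
  2       750.00       643.0041     1,286.0082       3,858.0247
  3       750.00       595.3742     1,786.1225       7,144.4902
  4       750.00       551.2724     2,205.0896      11,025.4478
  5    10,750.00     7,316.2694    36,581.3468     219,488.0810
  Σ                  9,800.3645    42,553.0116     242,904.9326
P = 9,800.3645.
Convexity = Σ t(t+1)·PV / [P·(1+y)²] = 242,904.9326 / (9,800.3645 × 1.166400) = 21.24940.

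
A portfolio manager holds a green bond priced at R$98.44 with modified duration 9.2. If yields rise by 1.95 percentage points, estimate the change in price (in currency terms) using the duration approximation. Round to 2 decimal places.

Duration approximation: ΔP/P ≈ -D_mod · Δy = -9.2 × (+0.0195) = -0.179400.
ΔP ≈ 98.44 × (-0.179400) = -17.660136.

-R$17.66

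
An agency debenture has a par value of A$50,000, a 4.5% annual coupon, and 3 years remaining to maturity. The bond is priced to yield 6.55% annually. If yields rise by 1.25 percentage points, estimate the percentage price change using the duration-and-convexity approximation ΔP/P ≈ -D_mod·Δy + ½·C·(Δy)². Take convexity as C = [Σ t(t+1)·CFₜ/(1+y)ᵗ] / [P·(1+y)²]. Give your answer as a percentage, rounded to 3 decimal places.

With y = 0.0655:
  t   CF        PV=CF/(1+0.0655)^t    t·PV        t(t+1)·PV
  1     2,250.00     2,111.6847     2,111.6847       4,223.3693
  2     2,250.00     1,981.8720     3,963.7441      11,891.2322
  3    52,250.00    43,194.2495   129,582.7485     518,330.9941
  Σ                 47,287.8062   135,658.1773     534,445.5956
P = 47,287.8062; D_Mac = 2.86878 yrs; D_mod = 2.69242 yrs; C = 9.95514.
Duration effect: -2.69242 × (+0.0125) = -0.033655
Convexity effect: 0.5 × 9.95514 × (0.0125)² = +0.0007777
ΔP/P ≈ -0.033655 + 0.0007777 = -0.032878 = -3.2878%.

-3.288%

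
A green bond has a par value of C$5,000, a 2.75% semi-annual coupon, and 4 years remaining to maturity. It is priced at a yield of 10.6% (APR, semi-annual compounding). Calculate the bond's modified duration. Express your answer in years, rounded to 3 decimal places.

3.589 years

Periodic yield y = 0.053. First find Macaulay duration:
  t   CF        PV=CF/(1+0.053)^t    t·PV
  1        68.75        65.2896        65.2896
  2        68.75        62.0035       124.0069
  3        68.75        58.8827       176.6480
  4        68.75        55.9190       223.6759
  5        68.75        53.1044       265.5222
  6        68.75        50.4316       302.5894
  7        68.75        47.8932       335.2526
  8     5,068.75     3,353.3115    26,826.4922
  Σ                  3,746.8355    28,319.4770
P = 3,746.8355; Macaulay duration = 28,319.4770 / 3,746.8355 = 7.55824 half-year periods = 3.77912 years.
Modified duration = D_Mac / (1 + y) = 3.77912 / 1.053 = 3.58891 years.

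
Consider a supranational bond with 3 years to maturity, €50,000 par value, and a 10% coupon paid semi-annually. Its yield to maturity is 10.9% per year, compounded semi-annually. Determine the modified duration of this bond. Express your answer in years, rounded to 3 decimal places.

Periodic yield y = 0.0545. First find Macaulay duration:
  t   CF        PV=CF/(1+0.0545)^t    t·PV
  1     2,500.00     2,370.7918     2,370.7918
  2     2,500.00     2,248.2616     4,496.5232
  3     2,500.00     2,132.0641     6,396.1923
  4     2,500.00     2,021.8721     8,087.4883
  5     2,500.00     1,917.3751     9,586.8756
  6    52,500.00    38,183.8574   229,103.1441
  Σ                 48,874.2221   260,041.0153
P = 48,874.2221; Macaulay duration = 260,041.0153 / 48,874.2221 = 5.32062 half-year periods = 2.66031 years.
Modified duration = D_Mac / (1 + y) = 2.66031 / 1.0545 = 2.52282 years.

2.523 years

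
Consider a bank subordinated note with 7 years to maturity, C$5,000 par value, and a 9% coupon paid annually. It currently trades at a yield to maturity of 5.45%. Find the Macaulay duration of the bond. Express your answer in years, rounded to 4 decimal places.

Periodic yield y = 0.0545. Discount each cash flow and weight by its year:
  t   CF        PV=CF/(1+0.0545)^t    t·PV
  1       450.00       426.7425       426.7425
  2       450.00       404.6871       809.3742
  3       450.00       383.7715     1,151.3146
  4       450.00       363.9370     1,455.7479
  5       450.00       345.1275     1,725.6376
  6       450.00       327.2902     1,963.7412
  7     5,450.00     3,758.9835    26,312.8842
  Σ                  6,010.5393    33,845.4422
Price P = Σ PV = 6,010.5393.
Macaulay duration = Σ(t·PV) / P = 33,845.4422 / 6,010.5393 = 5.63102 years.

5.6310 years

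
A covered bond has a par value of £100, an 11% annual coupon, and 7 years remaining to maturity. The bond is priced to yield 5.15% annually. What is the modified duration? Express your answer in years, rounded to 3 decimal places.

5.216 years

Periodic yield y = 0.0515. First find Macaulay duration:
  t   CF        PV=CF/(1+0.0515)^t    t·PV
  1        11.00        10.4612        10.4612
  2        11.00         9.9489        19.8978
  3        11.00         9.4616        28.3848
  4        11.00         8.9982        35.9928
  5        11.00         8.5575        42.7874
  6        11.00         8.1384        48.8302
  7       111.00        78.1013       546.7088
  Σ                    133.6670       733.0630
P = 133.6670; Macaulay duration = 733.0630 / 133.6670 = 5.48425 years.
Modified duration = D_Mac / (1 + y) = 5.48425 / 1.0515 = 5.21564 years.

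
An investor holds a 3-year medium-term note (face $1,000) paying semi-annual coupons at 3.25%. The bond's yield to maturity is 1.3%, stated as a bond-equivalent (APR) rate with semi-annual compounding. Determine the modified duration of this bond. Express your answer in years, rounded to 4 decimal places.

Periodic yield y = 0.0065. First find Macaulay duration:
  t   CF        PV=CF/(1+0.0065)^t    t·PV
  1        16.25        16.1451        16.1451
  2        16.25        16.0408        32.0816
  3        16.25        15.9372        47.8116
  4        16.25        15.8343        63.3371
  5        16.25        15.7320        78.6601
  6     1,016.25       977.5025     5,865.0151
  Σ                  1,057.1919     6,103.0505
P = 1,057.1919; Macaulay duration = 6,103.0505 / 1,057.1919 = 5.77289 half-year periods = 2.88644 years.
Modified duration = D_Mac / (1 + y) = 2.88644 / 1.0065 = 2.86780 years.

2.8678 years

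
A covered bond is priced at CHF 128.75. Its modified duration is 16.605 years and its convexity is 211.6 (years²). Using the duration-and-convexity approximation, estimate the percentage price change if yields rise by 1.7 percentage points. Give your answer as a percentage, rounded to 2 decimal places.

-25.17%

Duration effect: -D_mod·Δy = -16.605 × (+0.017) = -0.282285
Convexity effect: ½·C·(Δy)² = 0.5 × 211.6 × (0.017)² = +0.0305762
ΔP/P ≈ -0.282285 + 0.0305762 = -0.2517088
= -25.17088%.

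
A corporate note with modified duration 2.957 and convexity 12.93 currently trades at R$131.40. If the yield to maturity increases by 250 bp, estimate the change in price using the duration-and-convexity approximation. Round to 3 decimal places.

-R$9.183

Duration effect: -D_mod·Δy = -2.957 × (+0.025) = -0.073925
Convexity effect: ½·C·(Δy)² = 0.5 × 12.93 × (0.025)² = +0.004040625
ΔP/P ≈ -0.073925 + 0.004040625 = -0.069884375
ΔP ≈ 131.40 × (-0.069884375) = -9.182806875.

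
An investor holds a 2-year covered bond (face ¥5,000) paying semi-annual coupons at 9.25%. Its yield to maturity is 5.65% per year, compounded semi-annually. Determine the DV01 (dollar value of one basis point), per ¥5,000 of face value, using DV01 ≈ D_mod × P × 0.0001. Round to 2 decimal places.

Periodic yield y = 0.02825.
  t   CF        PV=CF/(1+0.02825)^t    t·PV
  1       231.25       224.8967       224.8967
  2       231.25       218.7179       437.4358
  3       231.25       212.7089       638.1266
  4     5,231.25     4,679.6202    18,718.4806
  Σ                  5,335.9436    20,018.9396
P = 5,335.9436; D_Mac = 3.75172 half-year periods = 1.87586 yrs; D_mod = 1.82432 yrs.
DV01 ≈ 1.82432 × 5,335.9436 × 0.0001 = 0.973447.

¥0.97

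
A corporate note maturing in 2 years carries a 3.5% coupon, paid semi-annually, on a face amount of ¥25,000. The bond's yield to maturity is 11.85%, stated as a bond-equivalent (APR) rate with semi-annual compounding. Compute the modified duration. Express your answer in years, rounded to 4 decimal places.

1.8354 years

Periodic yield y = 0.05925. First find Macaulay duration:
  t   CF        PV=CF/(1+0.05925)^t    t·PV
  1       437.50       413.0281       413.0281
  2       437.50       389.9250       779.8501
  3       437.50       368.1143     1,104.3428
  4    25,437.50    20,206.0087    80,824.0348
  Σ                 21,377.0761    83,121.2558
P = 21,377.0761; Macaulay duration = 83,121.2558 / 21,377.0761 = 3.88834 half-year periods = 1.94417 years.
Modified duration = D_Mac / (1 + y) = 1.94417 / 1.05925 = 1.83542 years.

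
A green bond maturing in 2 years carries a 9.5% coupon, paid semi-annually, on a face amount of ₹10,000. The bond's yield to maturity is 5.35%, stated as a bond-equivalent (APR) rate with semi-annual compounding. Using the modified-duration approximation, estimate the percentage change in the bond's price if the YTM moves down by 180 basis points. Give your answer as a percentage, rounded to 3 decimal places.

Periodic yield y = 0.02675. Modified duration first:
  t   CF        PV=CF/(1+0.02675)^t    t·PV
  1       475.00       462.6248       462.6248
  2       475.00       450.5720       901.1440
  3       475.00       438.8332     1,316.4996
  4    10,475.00     9,425.3001    37,701.2003
  Σ                 10,777.3300    40,381.4686
P = 10,777.3300; D_Mac = 3.74689 half-year periods = 1.87344 yrs; D_mod = 1.87344/(1+0.02675) = 1.82464 yrs.
ΔP/P ≈ -D_mod · Δy = -1.82464 × (-0.018) = +0.032843 = +3.2843%.

+3.284%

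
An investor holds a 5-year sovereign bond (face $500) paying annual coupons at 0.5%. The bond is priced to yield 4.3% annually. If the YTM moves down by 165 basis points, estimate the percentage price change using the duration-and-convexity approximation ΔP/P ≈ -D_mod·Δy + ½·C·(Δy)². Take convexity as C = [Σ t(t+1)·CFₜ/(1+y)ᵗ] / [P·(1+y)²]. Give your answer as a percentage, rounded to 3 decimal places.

With y = 0.043:
  t   CF        PV=CF/(1+0.043)^t    t·PV        t(t+1)·PV
  1         2.50         2.3969         2.3969           4.7939
  2         2.50         2.2981         4.5962          13.7887
  3         2.50         2.2034         6.6101          26.4404
  4         2.50         2.1125         8.4501          42.2506
  5       502.50       407.1126     2,035.5629      12,213.3774
  Σ                    416.1235     2,057.6163      12,300.6510
P = 416.1235; D_Mac = 4.94472 yrs; D_mod = 4.74087 yrs; C = 27.17298.
Duration effect: -4.74087 × (-0.0165) = +0.078224
Convexity effect: 0.5 × 27.17298 × (-0.0165)² = +0.0036989
ΔP/P ≈ +0.078224 + 0.0036989 = +0.081923 = +8.1923%.

+8.192%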